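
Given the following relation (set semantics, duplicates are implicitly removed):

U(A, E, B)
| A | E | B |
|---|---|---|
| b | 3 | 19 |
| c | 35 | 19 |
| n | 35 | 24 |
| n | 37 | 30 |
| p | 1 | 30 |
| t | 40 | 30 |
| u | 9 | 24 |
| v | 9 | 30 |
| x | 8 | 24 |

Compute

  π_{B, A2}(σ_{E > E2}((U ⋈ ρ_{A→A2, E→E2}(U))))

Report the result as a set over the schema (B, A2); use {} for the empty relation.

{(19, b), (24, u), (24, x), (30, n), (30, p), (30, v)}

ρ[A→A2, E→E2]: schema becomes (A2, E2, B); tuples unchanged.
U ⋈ ρ_{A→A2, E→E2}(U) (natural join on B): {(b, 3, 19, b, 3), (b, 3, 19, c, 35), (c, 35, 19, b, 3), (c, 35, 19, c, 35), (n, 35, 24, n, 35), (n, 35, 24, u, 9), (n, 35, 24, x, 8), (n, 37, 30, n, 37), (n, 37, 30, p, 1), (n, 37, 30, t, 40), (n, 37, 30, v, 9), (p, 1, 30, n, 37), (p, 1, 30, p, 1), (p, 1, 30, t, 40), (p, 1, 30, v, 9), (t, 40, 30, n, 37), (t, 40, 30, p, 1), (t, 40, 30, t, 40), (t, 40, 30, v, 9), (u, 9, 24, n, 35), (u, 9, 24, u, 9), (u, 9, 24, x, 8), (v, 9, 30, n, 37), (v, 9, 30, p, 1), (v, 9, 30, t, 40), (v, 9, 30, v, 9), (x, 8, 24, n, 35), (x, 8, 24, u, 9), (x, 8, 24, x, 8)}
Filtering on E > E2 leaves {(c, 35, 19, b, 3), (n, 35, 24, u, 9), (n, 35, 24, x, 8), (n, 37, 30, p, 1), (n, 37, 30, v, 9), (t, 40, 30, n, 37), (t, 40, 30, p, 1), (t, 40, 30, v, 9), (u, 9, 24, x, 8), (v, 9, 30, p, 1)}.
π_{B, A2} gives {(19, b), (24, u), (24, x), (30, n), (30, p), (30, v)} (4 duplicate(s) eliminated).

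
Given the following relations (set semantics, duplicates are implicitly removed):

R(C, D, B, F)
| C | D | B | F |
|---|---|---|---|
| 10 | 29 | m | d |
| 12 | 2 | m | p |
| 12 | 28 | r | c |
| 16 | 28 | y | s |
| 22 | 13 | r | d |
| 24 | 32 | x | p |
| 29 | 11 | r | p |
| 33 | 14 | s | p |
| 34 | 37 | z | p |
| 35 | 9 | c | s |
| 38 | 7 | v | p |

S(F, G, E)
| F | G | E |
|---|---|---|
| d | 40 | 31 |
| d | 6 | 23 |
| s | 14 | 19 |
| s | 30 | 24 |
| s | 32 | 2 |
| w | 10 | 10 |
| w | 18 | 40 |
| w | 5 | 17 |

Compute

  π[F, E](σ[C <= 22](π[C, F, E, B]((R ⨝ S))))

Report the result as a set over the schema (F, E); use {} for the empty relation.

{(d, 23), (d, 31), (s, 19), (s, 2), (s, 24)}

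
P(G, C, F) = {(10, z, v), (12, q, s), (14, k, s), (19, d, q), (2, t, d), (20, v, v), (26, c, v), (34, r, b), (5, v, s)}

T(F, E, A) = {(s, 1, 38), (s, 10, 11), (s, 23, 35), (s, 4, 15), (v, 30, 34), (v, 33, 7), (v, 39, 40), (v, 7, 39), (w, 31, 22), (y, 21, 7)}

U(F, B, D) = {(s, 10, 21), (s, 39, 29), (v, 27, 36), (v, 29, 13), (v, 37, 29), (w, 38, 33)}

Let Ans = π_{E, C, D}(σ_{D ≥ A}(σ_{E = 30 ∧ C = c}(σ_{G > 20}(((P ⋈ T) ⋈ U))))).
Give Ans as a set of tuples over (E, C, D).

{(30, c, 36)}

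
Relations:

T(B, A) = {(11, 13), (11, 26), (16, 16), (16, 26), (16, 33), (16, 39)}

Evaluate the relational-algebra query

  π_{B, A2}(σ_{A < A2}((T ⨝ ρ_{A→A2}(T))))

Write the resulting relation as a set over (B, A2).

{(11, 26), (16, 26), (16, 33), (16, 39)}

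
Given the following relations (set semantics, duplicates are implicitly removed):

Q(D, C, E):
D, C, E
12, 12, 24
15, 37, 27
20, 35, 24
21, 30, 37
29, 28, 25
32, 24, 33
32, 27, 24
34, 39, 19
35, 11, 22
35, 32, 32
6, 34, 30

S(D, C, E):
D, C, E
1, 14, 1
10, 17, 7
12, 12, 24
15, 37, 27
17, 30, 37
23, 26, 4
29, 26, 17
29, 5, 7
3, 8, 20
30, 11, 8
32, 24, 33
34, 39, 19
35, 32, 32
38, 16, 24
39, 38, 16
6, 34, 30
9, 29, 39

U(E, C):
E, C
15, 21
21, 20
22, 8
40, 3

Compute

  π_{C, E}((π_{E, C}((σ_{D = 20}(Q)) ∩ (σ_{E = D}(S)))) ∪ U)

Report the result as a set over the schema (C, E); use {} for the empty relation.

σ[D = 20]: keep tuples satisfying D = 20 → {(20, 35, 24)}
σ[E = D]: keep tuples satisfying E = D → {(1, 14, 1)}
Set intersection of the two operands is {}.
π_{E, C} gives {}.
Set union of the two operands is {(15, 21), (21, 20), (22, 8), (40, 3)}.
π_{C, E} gives {(20, 21), (21, 15), (3, 40), (8, 22)}.

{(20, 21), (21, 15), (3, 40), (8, 22)}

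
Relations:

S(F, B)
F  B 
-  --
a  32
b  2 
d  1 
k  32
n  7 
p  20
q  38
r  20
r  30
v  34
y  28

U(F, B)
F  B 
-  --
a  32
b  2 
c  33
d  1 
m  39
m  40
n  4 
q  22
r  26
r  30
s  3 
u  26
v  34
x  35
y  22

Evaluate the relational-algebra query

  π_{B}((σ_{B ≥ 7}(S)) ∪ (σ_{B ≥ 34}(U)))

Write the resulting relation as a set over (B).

{20, 28, 30, 32, 34, 35, 38, 39, 40, 7}

Selection B ≥ 7: {(a, 32), (k, 32), (n, 7), (p, 20), (q, 38), (r, 20), (r, 30), (v, 34), (y, 28)}
Selection B ≥ 34: {(m, 39), (m, 40), (v, 34), (x, 35)}
Taking the union: {(a, 32), (k, 32), (m, 39), (m, 40), (n, 7), (p, 20), (q, 38), (r, 20), (r, 30), (v, 34), (x, 35), (y, 28)}
π_{B} gives {20, 28, 30, 32, 34, 35, 38, 39, 40, 7} (2 duplicate(s) eliminated).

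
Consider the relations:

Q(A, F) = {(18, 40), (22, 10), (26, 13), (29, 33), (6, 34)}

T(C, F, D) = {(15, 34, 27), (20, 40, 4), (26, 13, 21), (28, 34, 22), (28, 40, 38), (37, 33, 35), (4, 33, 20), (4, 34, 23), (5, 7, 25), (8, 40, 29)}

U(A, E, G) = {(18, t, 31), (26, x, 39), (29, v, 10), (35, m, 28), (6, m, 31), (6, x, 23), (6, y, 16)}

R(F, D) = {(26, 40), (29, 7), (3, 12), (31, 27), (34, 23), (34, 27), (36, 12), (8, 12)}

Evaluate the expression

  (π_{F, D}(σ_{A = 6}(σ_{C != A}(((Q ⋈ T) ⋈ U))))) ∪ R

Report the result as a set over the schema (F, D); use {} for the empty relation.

{(26, 40), (29, 7), (3, 12), (31, 27), (34, 22), (34, 23), (34, 27), (36, 12), (8, 12)}

Natural join on F: {(18, 40, 20, 4), (18, 40, 28, 38), (18, 40, 8, 29), (26, 13, 26, 21), (29, 33, 37, 35), (29, 33, 4, 20), (6, 34, 15, 27), (6, 34, 28, 22), (6, 34, 4, 23)}
Natural join on A: {(18, 40, 20, 4, t, 31), (18, 40, 28, 38, t, 31), (18, 40, 8, 29, t, 31), (26, 13, 26, 21, x, 39), (29, 33, 37, 35, v, 10), (29, 33, 4, 20, v, 10), (6, 34, 15, 27, m, 31), (6, 34, 15, 27, x, 23), (6, 34, 15, 27, y, 16), (6, 34, 28, 22, m, 31), (6, 34, 28, 22, x, 23), (6, 34, 28, 22, y, 16), (6, 34, 4, 23, m, 31), (6, 34, 4, 23, x, 23), (6, 34, 4, 23, y, 16)}
Selection C != A: {(18, 40, 20, 4, t, 31), (18, 40, 28, 38, t, 31), (18, 40, 8, 29, t, 31), (29, 33, 37, 35, v, 10), (29, 33, 4, 20, v, 10), (6, 34, 15, 27, m, 31), (6, 34, 15, 27, x, 23), (6, 34, 15, 27, y, 16), (6, 34, 28, 22, m, 31), (6, 34, 28, 22, x, 23), (6, 34, 28, 22, y, 16), (6, 34, 4, 23, m, 31), (6, 34, 4, 23, x, 23), (6, 34, 4, 23, y, 16)}
Selection A = 6: {(6, 34, 15, 27, m, 31), (6, 34, 15, 27, x, 23), (6, 34, 15, 27, y, 16), (6, 34, 28, 22, m, 31), (6, 34, 28, 22, x, 23), (6, 34, 28, 22, y, 16), (6, 34, 4, 23, m, 31), (6, 34, 4, 23, x, 23), (6, 34, 4, 23, y, 16)}
π[F, D]: project onto (F, D) (6 duplicate(s) eliminated) → {(34, 22), (34, 23), (34, 27)}
Set union of the two operands is {(26, 40), (29, 7), (3, 12), (31, 27), (34, 22), (34, 23), (34, 27), (36, 12), (8, 12)}.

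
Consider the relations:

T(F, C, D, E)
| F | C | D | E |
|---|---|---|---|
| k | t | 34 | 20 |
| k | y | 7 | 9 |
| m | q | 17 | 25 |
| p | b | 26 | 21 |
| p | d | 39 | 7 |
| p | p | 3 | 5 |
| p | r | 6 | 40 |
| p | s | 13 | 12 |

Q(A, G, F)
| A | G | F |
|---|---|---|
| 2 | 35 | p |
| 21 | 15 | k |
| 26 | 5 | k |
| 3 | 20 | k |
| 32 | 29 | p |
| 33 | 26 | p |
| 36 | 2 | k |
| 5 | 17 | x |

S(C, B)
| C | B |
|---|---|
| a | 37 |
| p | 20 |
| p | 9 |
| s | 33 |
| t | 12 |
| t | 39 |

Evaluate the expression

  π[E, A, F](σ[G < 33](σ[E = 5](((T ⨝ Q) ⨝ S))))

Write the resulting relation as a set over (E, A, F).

Joining T and Q on F yields {(k, t, 34, 20, 21, 15), (k, t, 34, 20, 26, 5), (k, t, 34, 20, 3, 20), (k, t, 34, 20, 36, 2), (k, y, 7, 9, 21, 15), (k, y, 7, 9, 26, 5), (k, y, 7, 9, 3, 20), (k, y, 7, 9, 36, 2), (p, b, 26, 21, 2, 35), (p, b, 26, 21, 32, 29), (p, b, 26, 21, 33, 26), (p, d, 39, 7, 2, 35), (p, d, 39, 7, 32, 29), (p, d, 39, 7, 33, 26), (p, p, 3, 5, 2, 35), (p, p, 3, 5, 32, 29), (p, p, 3, 5, 33, 26), (p, r, 6, 40, 2, 35), (p, r, 6, 40, 32, 29), (p, r, 6, 40, 33, 26), (p, s, 13, 12, 2, 35), (p, s, 13, 12, 32, 29), (p, s, 13, 12, 33, 26)}.
Joining (T ⨝ Q) and S on C yields {(k, t, 34, 20, 21, 15, 12), (k, t, 34, 20, 21, 15, 39), (k, t, 34, 20, 26, 5, 12), (k, t, 34, 20, 26, 5, 39), (k, t, 34, 20, 3, 20, 12), (k, t, 34, 20, 3, 20, 39), (k, t, 34, 20, 36, 2, 12), (k, t, 34, 20, 36, 2, 39), (p, p, 3, 5, 2, 35, 20), (p, p, 3, 5, 2, 35, 9), (p, p, 3, 5, 32, 29, 20), (p, p, 3, 5, 32, 29, 9), (p, p, 3, 5, 33, 26, 20), (p, p, 3, 5, 33, 26, 9), (p, s, 13, 12, 2, 35, 33), (p, s, 13, 12, 32, 29, 33), (p, s, 13, 12, 33, 26, 33)}.
σ[E = 5]: keep tuples satisfying E = 5 → {(p, p, 3, 5, 2, 35, 20), (p, p, 3, 5, 2, 35, 9), (p, p, 3, 5, 32, 29, 20), (p, p, 3, 5, 32, 29, 9), (p, p, 3, 5, 33, 26, 20), (p, p, 3, 5, 33, 26, 9)}
σ[G < 33]: keep tuples satisfying G < 33 → {(p, p, 3, 5, 32, 29, 20), (p, p, 3, 5, 32, 29, 9), (p, p, 3, 5, 33, 26, 20), (p, p, 3, 5, 33, 26, 9)}
π[E, A, F]: project onto (E, A, F) (2 duplicate(s) eliminated) → {(5, 32, p), (5, 33, p)}

{(5, 32, p), (5, 33, p)}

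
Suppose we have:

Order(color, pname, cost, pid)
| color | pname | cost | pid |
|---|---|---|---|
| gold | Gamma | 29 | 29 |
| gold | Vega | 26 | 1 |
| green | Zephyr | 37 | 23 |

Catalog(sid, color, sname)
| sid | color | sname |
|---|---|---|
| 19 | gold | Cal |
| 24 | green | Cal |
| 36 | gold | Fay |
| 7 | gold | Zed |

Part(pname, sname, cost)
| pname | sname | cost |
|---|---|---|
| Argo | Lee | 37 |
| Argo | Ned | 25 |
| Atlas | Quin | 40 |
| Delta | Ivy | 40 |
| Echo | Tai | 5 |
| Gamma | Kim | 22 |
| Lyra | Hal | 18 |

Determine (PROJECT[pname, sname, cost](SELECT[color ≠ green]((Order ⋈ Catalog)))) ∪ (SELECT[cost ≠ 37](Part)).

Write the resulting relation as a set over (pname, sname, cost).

{(Argo, Ned, 25), (Atlas, Quin, 40), (Delta, Ivy, 40), (Echo, Tai, 5), (Gamma, Cal, 29), (Gamma, Fay, 29), (Gamma, Kim, 22), (Gamma, Zed, 29), (Lyra, Hal, 18), (Vega, Cal, 26), (Vega, Fay, 26), (Vega, Zed, 26)}

Natural join on color: {(gold, Gamma, 29, 29, 19, Cal), (gold, Gamma, 29, 29, 36, Fay), (gold, Gamma, 29, 29, 7, Zed), (gold, Vega, 26, 1, 19, Cal), (gold, Vega, 26, 1, 36, Fay), (gold, Vega, 26, 1, 7, Zed), (green, Zephyr, 37, 23, 24, Cal)}
Apply σ_{color ≠ green}; surviving tuples: {(gold, Gamma, 29, 29, 19, Cal), (gold, Gamma, 29, 29, 36, Fay), (gold, Gamma, 29, 29, 7, Zed), (gold, Vega, 26, 1, 19, Cal), (gold, Vega, 26, 1, 36, Fay), (gold, Vega, 26, 1, 7, Zed)}
Keep only column(s) pname, sname, cost: {(Gamma, Cal, 29), (Gamma, Fay, 29), (Gamma, Zed, 29), (Vega, Cal, 26), (Vega, Fay, 26), (Vega, Zed, 26)}
Apply σ_{cost ≠ 37}; surviving tuples: {(Argo, Ned, 25), (Atlas, Quin, 40), (Delta, Ivy, 40), (Echo, Tai, 5), (Gamma, Kim, 22), (Lyra, Hal, 18)}
Taking the union: {(Argo, Ned, 25), (Atlas, Quin, 40), (Delta, Ivy, 40), (Echo, Tai, 5), (Gamma, Cal, 29), (Gamma, Fay, 29), (Gamma, Kim, 22), (Gamma, Zed, 29), (Lyra, Hal, 18), (Vega, Cal, 26), (Vega, Fay, 26), (Vega, Zed, 26)}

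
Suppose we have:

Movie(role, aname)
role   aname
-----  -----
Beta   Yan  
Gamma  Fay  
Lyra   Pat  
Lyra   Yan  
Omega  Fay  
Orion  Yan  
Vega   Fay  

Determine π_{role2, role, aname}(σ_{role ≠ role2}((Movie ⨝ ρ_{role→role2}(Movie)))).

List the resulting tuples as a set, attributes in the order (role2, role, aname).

ρ[role→role2]: schema becomes (role2, aname); tuples unchanged.
Movie ⋈ ρ_{role→role2}(Movie) (natural join on aname): {(Beta, Yan, Beta), (Beta, Yan, Lyra), (Beta, Yan, Orion), (Gamma, Fay, Gamma), (Gamma, Fay, Omega), (Gamma, Fay, Vega), (Lyra, Pat, Lyra), (Lyra, Yan, Beta), (Lyra, Yan, Lyra), (Lyra, Yan, Orion), (Omega, Fay, Gamma), (Omega, Fay, Omega), (Omega, Fay, Vega), (Orion, Yan, Beta), (Orion, Yan, Lyra), (Orion, Yan, Orion), (Vega, Fay, Gamma), (Vega, Fay, Omega), (Vega, Fay, Vega)}
Filtering on role ≠ role2 leaves {(Beta, Yan, Lyra), (Beta, Yan, Orion), (Gamma, Fay, Omega), (Gamma, Fay, Vega), (Lyra, Yan, Beta), (Lyra, Yan, Orion), (Omega, Fay, Gamma), (Omega, Fay, Vega), (Orion, Yan, Beta), (Orion, Yan, Lyra), (Vega, Fay, Gamma), (Vega, Fay, Omega)}.
π_{role2, role, aname} gives {(Beta, Lyra, Yan), (Beta, Orion, Yan), (Gamma, Omega, Fay), (Gamma, Vega, Fay), (Lyra, Beta, Yan), (Lyra, Orion, Yan), (Omega, Gamma, Fay), (Omega, Vega, Fay), (Orion, Beta, Yan), (Orion, Lyra, Yan), (Vega, Gamma, Fay), (Vega, Omega, Fay)}.

{(Beta, Lyra, Yan), (Beta, Orion, Yan), (Gamma, Omega, Fay), (Gamma, Vega, Fay), (Lyra, Beta, Yan), (Lyra, Orion, Yan), (Omega, Gamma, Fay), (Omega, Vega, Fay), (Orion, Beta, Yan), (Orion, Lyra, Yan), (Vega, Gamma, Fay), (Vega, Omega, Fay)}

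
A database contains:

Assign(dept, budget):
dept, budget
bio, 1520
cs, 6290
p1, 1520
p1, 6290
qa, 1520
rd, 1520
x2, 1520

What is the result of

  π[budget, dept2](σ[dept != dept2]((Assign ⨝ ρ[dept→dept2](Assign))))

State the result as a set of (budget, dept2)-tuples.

ρ[dept→dept2]: schema becomes (dept2, budget); tuples unchanged.
Joining Assign and ρ[dept→dept2](Assign) on budget yields {(bio, 1520, bio), (bio, 1520, p1), (bio, 1520, qa), (bio, 1520, rd), (bio, 1520, x2), (cs, 6290, cs), (cs, 6290, p1), (p1, 1520, bio), (p1, 1520, p1), (p1, 1520, qa), (p1, 1520, rd), (p1, 1520, x2), (p1, 6290, cs), (p1, 6290, p1), (qa, 1520, bio), (qa, 1520, p1), (qa, 1520, qa), (qa, 1520, rd), (qa, 1520, x2), (rd, 1520, bio), (rd, 1520, p1), (rd, 1520, qa), (rd, 1520, rd), (rd, 1520, x2), (x2, 1520, bio), (x2, 1520, p1), (x2, 1520, qa), (x2, 1520, rd), (x2, 1520, x2)}.
σ[dept != dept2]: keep tuples satisfying dept != dept2 → {(bio, 1520, p1), (bio, 1520, qa), (bio, 1520, rd), (bio, 1520, x2), (cs, 6290, p1), (p1, 1520, bio), (p1, 1520, qa), (p1, 1520, rd), (p1, 1520, x2), (p1, 6290, cs), (qa, 1520, bio), (qa, 1520, p1), (qa, 1520, rd), (qa, 1520, x2), (rd, 1520, bio), (rd, 1520, p1), (rd, 1520, qa), (rd, 1520, x2), (x2, 1520, bio), (x2, 1520, p1), (x2, 1520, qa), (x2, 1520, rd)}
Keep only column(s) budget, dept2 (15 duplicate(s) eliminated): {(1520, bio), (1520, p1), (1520, qa), (1520, rd), (1520, x2), (6290, cs), (6290, p1)}

{(1520, bio), (1520, p1), (1520, qa), (1520, rd), (1520, x2), (6290, cs), (6290, p1)}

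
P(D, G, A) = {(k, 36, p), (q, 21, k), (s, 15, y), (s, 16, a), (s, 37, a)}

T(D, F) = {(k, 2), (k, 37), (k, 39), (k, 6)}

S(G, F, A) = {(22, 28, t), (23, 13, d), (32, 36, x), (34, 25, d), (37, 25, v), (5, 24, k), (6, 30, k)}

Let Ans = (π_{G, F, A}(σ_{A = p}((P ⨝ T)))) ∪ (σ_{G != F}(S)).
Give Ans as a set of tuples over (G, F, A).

{(22, 28, t), (23, 13, d), (32, 36, x), (34, 25, d), (36, 2, p), (36, 37, p), (36, 39, p), (36, 6, p), (37, 25, v), (5, 24, k), (6, 30, k)}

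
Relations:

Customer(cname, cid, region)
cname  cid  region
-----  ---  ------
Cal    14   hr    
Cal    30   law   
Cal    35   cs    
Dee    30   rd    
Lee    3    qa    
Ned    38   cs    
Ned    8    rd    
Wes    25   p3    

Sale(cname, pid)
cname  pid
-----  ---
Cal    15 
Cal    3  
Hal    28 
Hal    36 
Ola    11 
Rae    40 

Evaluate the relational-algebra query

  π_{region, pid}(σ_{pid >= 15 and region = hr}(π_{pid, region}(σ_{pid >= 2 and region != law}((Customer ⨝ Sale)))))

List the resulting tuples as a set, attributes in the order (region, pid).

{(hr, 15)}

Customer ⋈ Sale (natural join on cname): {(Cal, 14, hr, 15), (Cal, 14, hr, 3), (Cal, 30, law, 15), (Cal, 30, law, 3), (Cal, 35, cs, 15), (Cal, 35, cs, 3)}
Apply σ_{pid >= 2 and region != law}; surviving tuples: {(Cal, 14, hr, 15), (Cal, 14, hr, 3), (Cal, 35, cs, 15), (Cal, 35, cs, 3)}
Projecting to pid, region: {(15, cs), (15, hr), (3, cs), (3, hr)}
Apply σ_{pid >= 15 and region = hr}; surviving tuples: {(15, hr)}
Projecting to region, pid: {(hr, 15)}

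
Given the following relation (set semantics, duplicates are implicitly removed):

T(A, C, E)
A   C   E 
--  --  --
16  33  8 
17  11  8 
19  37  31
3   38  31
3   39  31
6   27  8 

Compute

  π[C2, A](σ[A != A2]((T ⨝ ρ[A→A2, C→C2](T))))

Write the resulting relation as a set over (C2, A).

ρ[A→A2, C→C2]: schema becomes (A2, C2, E); tuples unchanged.
T ⋈ ρ[A→A2, C→C2](T) (natural join on E): {(16, 33, 8, 16, 33), (16, 33, 8, 17, 11), (16, 33, 8, 6, 27), (17, 11, 8, 16, 33), (17, 11, 8, 17, 11), (17, 11, 8, 6, 27), (19, 37, 31, 19, 37), (19, 37, 31, 3, 38), (19, 37, 31, 3, 39), (3, 38, 31, 19, 37), (3, 38, 31, 3, 38), (3, 38, 31, 3, 39), (3, 39, 31, 19, 37), (3, 39, 31, 3, 38), (3, 39, 31, 3, 39), (6, 27, 8, 16, 33), (6, 27, 8, 17, 11), (6, 27, 8, 6, 27)}
Apply σ_{A != A2}; surviving tuples: {(16, 33, 8, 17, 11), (16, 33, 8, 6, 27), (17, 11, 8, 16, 33), (17, 11, 8, 6, 27), (19, 37, 31, 3, 38), (19, 37, 31, 3, 39), (3, 38, 31, 19, 37), (3, 39, 31, 19, 37), (6, 27, 8, 16, 33), (6, 27, 8, 17, 11)}
π_{C2, A} gives {(11, 16), (11, 6), (27, 16), (27, 17), (33, 17), (33, 6), (37, 3), (38, 19), (39, 19)} (1 duplicate(s) eliminated).

{(11, 16), (11, 6), (27, 16), (27, 17), (33, 17), (33, 6), (37, 3), (38, 19), (39, 19)}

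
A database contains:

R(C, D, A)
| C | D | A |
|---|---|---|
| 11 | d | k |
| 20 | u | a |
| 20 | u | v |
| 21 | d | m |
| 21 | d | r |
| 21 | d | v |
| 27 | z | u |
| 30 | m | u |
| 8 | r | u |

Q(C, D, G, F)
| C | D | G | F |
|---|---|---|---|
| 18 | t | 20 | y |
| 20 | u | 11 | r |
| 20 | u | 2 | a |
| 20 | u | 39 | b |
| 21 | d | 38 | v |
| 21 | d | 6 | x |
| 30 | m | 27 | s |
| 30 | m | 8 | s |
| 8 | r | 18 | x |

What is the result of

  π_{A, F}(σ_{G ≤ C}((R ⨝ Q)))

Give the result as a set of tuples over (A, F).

{(a, a), (a, r), (m, x), (r, x), (u, s), (v, a), (v, r), (v, x)}

Joining R and Q on C, D yields {(20, u, a, 11, r), (20, u, a, 2, a), (20, u, a, 39, b), (20, u, v, 11, r), (20, u, v, 2, a), (20, u, v, 39, b), (21, d, m, 38, v), (21, d, m, 6, x), (21, d, r, 38, v), (21, d, r, 6, x), (21, d, v, 38, v), (21, d, v, 6, x), (30, m, u, 27, s), (30, m, u, 8, s), (8, r, u, 18, x)}.
σ[G ≤ C]: keep tuples satisfying G ≤ C → {(20, u, a, 11, r), (20, u, a, 2, a), (20, u, v, 11, r), (20, u, v, 2, a), (21, d, m, 6, x), (21, d, r, 6, x), (21, d, v, 6, x), (30, m, u, 27, s), (30, m, u, 8, s)}
π_{A, F} gives {(a, a), (a, r), (m, x), (r, x), (u, s), (v, a), (v, r), (v, x)} (1 duplicate(s) eliminated).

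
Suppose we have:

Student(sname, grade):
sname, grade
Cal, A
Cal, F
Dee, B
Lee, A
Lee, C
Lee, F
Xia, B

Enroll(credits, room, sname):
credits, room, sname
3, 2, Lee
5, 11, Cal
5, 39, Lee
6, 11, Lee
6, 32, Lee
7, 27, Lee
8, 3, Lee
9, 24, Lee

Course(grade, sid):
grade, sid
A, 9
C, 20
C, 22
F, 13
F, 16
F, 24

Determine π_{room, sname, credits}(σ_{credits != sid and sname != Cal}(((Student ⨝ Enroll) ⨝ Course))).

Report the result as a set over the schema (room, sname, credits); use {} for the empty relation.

{(11, Lee, 6), (2, Lee, 3), (24, Lee, 9), (27, Lee, 7), (3, Lee, 8), (32, Lee, 6), (39, Lee, 5)}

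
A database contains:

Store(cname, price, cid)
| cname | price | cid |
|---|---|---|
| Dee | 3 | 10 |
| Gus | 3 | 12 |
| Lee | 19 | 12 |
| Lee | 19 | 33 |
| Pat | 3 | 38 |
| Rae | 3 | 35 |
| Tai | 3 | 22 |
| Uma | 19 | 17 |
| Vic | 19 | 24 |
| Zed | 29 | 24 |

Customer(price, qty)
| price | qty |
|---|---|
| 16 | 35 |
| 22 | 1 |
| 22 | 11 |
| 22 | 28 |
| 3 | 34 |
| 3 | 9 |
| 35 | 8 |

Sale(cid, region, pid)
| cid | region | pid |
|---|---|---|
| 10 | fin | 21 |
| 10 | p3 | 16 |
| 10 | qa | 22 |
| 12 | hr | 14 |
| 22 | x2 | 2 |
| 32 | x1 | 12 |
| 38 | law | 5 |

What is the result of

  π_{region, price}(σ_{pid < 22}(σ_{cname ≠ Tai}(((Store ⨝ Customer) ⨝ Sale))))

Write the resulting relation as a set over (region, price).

{(fin, 3), (hr, 3), (law, 3), (p3, 3)}

Joining Store and Customer on price yields {(Dee, 3, 10, 34), (Dee, 3, 10, 9), (Gus, 3, 12, 34), (Gus, 3, 12, 9), (Pat, 3, 38, 34), (Pat, 3, 38, 9), (Rae, 3, 35, 34), (Rae, 3, 35, 9), (Tai, 3, 22, 34), (Tai, 3, 22, 9)}.
Joining (Store ⨝ Customer) and Sale on cid yields {(Dee, 3, 10, 34, fin, 21), (Dee, 3, 10, 34, p3, 16), (Dee, 3, 10, 34, qa, 22), (Dee, 3, 10, 9, fin, 21), (Dee, 3, 10, 9, p3, 16), (Dee, 3, 10, 9, qa, 22), (Gus, 3, 12, 34, hr, 14), (Gus, 3, 12, 9, hr, 14), (Pat, 3, 38, 34, law, 5), (Pat, 3, 38, 9, law, 5), (Tai, 3, 22, 34, x2, 2), (Tai, 3, 22, 9, x2, 2)}.
Selection cname ≠ Tai: {(Dee, 3, 10, 34, fin, 21), (Dee, 3, 10, 34, p3, 16), (Dee, 3, 10, 34, qa, 22), (Dee, 3, 10, 9, fin, 21), (Dee, 3, 10, 9, p3, 16), (Dee, 3, 10, 9, qa, 22), (Gus, 3, 12, 34, hr, 14), (Gus, 3, 12, 9, hr, 14), (Pat, 3, 38, 34, law, 5), (Pat, 3, 38, 9, law, 5)}
Selection pid < 22: {(Dee, 3, 10, 34, fin, 21), (Dee, 3, 10, 34, p3, 16), (Dee, 3, 10, 9, fin, 21), (Dee, 3, 10, 9, p3, 16), (Gus, 3, 12, 34, hr, 14), (Gus, 3, 12, 9, hr, 14), (Pat, 3, 38, 34, law, 5), (Pat, 3, 38, 9, law, 5)}
Keep only column(s) region, price (4 duplicate(s) eliminated): {(fin, 3), (hr, 3), (law, 3), (p3, 3)}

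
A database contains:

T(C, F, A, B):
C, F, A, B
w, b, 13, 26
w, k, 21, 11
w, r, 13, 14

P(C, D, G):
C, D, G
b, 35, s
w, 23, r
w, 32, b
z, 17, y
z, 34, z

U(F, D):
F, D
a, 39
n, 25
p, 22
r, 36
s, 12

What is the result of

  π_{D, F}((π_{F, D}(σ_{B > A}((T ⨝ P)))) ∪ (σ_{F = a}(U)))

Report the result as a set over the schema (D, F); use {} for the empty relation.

{(23, b), (23, r), (32, b), (32, r), (39, a)}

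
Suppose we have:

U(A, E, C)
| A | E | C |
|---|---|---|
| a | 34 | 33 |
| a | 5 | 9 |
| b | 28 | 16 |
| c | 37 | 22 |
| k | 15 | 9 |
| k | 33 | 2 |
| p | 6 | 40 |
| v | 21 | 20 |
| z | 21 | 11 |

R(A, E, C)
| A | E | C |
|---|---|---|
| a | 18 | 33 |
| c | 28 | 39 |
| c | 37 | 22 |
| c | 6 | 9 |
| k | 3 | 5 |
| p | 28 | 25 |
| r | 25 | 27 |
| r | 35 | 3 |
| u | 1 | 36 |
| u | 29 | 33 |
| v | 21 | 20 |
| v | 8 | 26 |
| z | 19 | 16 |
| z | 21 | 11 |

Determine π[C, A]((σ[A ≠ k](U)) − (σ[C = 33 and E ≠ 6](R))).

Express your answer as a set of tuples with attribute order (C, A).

{(11, z), (16, b), (20, v), (22, c), (33, a), (40, p), (9, a)}

Filtering on A ≠ k leaves {(a, 34, 33), (a, 5, 9), (b, 28, 16), (c, 37, 22), (p, 6, 40), (v, 21, 20), (z, 21, 11)}.
Filtering on C = 33 and E ≠ 6 leaves {(a, 18, 33), (u, 29, 33)}.
Set difference of the two operands is {(a, 34, 33), (a, 5, 9), (b, 28, 16), (c, 37, 22), (p, 6, 40), (v, 21, 20), (z, 21, 11)}.
Keep only column(s) C, A: {(11, z), (16, b), (20, v), (22, c), (33, a), (40, p), (9, a)}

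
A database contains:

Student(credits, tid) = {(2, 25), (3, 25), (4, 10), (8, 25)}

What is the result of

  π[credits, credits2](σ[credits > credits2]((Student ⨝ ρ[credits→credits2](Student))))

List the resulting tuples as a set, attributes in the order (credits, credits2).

{(3, 2), (8, 2), (8, 3)}

ρ[credits→credits2]: schema becomes (credits2, tid); tuples unchanged.
Joining Student and ρ[credits→credits2](Student) on tid yields {(2, 25, 2), (2, 25, 3), (2, 25, 8), (3, 25, 2), (3, 25, 3), (3, 25, 8), (4, 10, 4), (8, 25, 2), (8, 25, 3), (8, 25, 8)}.
Selection credits > credits2: {(3, 25, 2), (8, 25, 2), (8, 25, 3)}
π[credits, credits2]: project onto (credits, credits2) → {(3, 2), (8, 2), (8, 3)}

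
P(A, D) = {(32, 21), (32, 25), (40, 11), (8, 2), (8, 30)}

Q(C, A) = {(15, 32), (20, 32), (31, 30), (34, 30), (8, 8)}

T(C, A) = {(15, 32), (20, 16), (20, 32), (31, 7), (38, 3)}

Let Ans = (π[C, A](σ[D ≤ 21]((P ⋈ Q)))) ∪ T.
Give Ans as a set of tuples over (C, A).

{(15, 32), (20, 16), (20, 32), (31, 7), (38, 3), (8, 8)}

Natural join on A: {(32, 21, 15), (32, 21, 20), (32, 25, 15), (32, 25, 20), (8, 2, 8), (8, 30, 8)}
Filtering on D ≤ 21 leaves {(32, 21, 15), (32, 21, 20), (8, 2, 8)}.
Projecting to C, A: {(15, 32), (20, 32), (8, 8)}
Union: {(15, 32), (20, 32), (8, 8)} with {(15, 32), (20, 16), (20, 32), (31, 7), (38, 3)} → {(15, 32), (20, 16), (20, 32), (31, 7), (38, 3), (8, 8)}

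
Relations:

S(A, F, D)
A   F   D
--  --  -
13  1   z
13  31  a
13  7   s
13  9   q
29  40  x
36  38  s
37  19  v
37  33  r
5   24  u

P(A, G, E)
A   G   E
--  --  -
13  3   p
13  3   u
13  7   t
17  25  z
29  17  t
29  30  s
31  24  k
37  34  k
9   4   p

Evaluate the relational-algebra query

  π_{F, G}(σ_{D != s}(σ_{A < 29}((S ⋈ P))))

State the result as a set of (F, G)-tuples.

{(1, 3), (1, 7), (31, 3), (31, 7), (9, 3), (9, 7)}

S ⋈ P (natural join on A): {(13, 1, z, 3, p), (13, 1, z, 3, u), (13, 1, z, 7, t), (13, 31, a, 3, p), (13, 31, a, 3, u), (13, 31, a, 7, t), (13, 7, s, 3, p), (13, 7, s, 3, u), (13, 7, s, 7, t), (13, 9, q, 3, p), (13, 9, q, 3, u), (13, 9, q, 7, t), (29, 40, x, 17, t), (29, 40, x, 30, s), (37, 19, v, 34, k), (37, 33, r, 34, k)}
σ[A < 29]: keep tuples satisfying A < 29 → {(13, 1, z, 3, p), (13, 1, z, 3, u), (13, 1, z, 7, t), (13, 31, a, 3, p), (13, 31, a, 3, u), (13, 31, a, 7, t), (13, 7, s, 3, p), (13, 7, s, 3, u), (13, 7, s, 7, t), (13, 9, q, 3, p), (13, 9, q, 3, u), (13, 9, q, 7, t)}
σ[D != s]: keep tuples satisfying D != s → {(13, 1, z, 3, p), (13, 1, z, 3, u), (13, 1, z, 7, t), (13, 31, a, 3, p), (13, 31, a, 3, u), (13, 31, a, 7, t), (13, 9, q, 3, p), (13, 9, q, 3, u), (13, 9, q, 7, t)}
π[F, G]: project onto (F, G) (3 duplicate(s) eliminated) → {(1, 3), (1, 7), (31, 3), (31, 7), (9, 3), (9, 7)}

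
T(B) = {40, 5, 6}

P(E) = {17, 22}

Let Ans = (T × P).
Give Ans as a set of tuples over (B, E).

{(40, 17), (40, 22), (5, 17), (5, 22), (6, 17), (6, 22)}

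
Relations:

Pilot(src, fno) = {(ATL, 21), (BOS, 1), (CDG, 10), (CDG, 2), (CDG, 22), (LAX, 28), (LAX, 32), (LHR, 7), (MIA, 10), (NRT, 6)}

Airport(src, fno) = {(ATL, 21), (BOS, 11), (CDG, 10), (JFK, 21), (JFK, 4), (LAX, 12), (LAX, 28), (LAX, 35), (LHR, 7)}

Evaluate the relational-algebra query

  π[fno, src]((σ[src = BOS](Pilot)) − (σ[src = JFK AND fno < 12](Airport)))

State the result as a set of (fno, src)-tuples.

Apply σ_{src = BOS}; surviving tuples: {(BOS, 1)}
Apply σ_{src = JFK AND fno < 12}; surviving tuples: {(JFK, 4)}
Set difference of the two operands is {(BOS, 1)}.
Projecting to fno, src: {(1, BOS)}

{(1, BOS)}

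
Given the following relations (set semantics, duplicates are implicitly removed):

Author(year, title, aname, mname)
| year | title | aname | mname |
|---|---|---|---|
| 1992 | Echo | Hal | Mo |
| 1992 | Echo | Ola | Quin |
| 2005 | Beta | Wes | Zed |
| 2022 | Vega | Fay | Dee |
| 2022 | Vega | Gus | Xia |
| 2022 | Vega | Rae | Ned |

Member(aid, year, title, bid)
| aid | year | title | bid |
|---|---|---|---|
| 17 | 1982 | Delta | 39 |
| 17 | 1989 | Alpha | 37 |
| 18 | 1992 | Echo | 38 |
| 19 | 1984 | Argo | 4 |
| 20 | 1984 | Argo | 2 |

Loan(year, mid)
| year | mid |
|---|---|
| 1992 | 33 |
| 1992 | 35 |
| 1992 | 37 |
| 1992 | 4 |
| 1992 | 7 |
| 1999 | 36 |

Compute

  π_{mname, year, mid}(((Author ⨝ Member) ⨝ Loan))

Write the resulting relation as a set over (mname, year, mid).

Joining Author and Member on year, title yields {(1992, Echo, Hal, Mo, 18, 38), (1992, Echo, Ola, Quin, 18, 38)}.
Joining (Author ⨝ Member) and Loan on year yields {(1992, Echo, Hal, Mo, 18, 38, 33), (1992, Echo, Hal, Mo, 18, 38, 35), (1992, Echo, Hal, Mo, 18, 38, 37), (1992, Echo, Hal, Mo, 18, 38, 4), (1992, Echo, Hal, Mo, 18, 38, 7), (1992, Echo, Ola, Quin, 18, 38, 33), (1992, Echo, Ola, Quin, 18, 38, 35), (1992, Echo, Ola, Quin, 18, 38, 37), (1992, Echo, Ola, Quin, 18, 38, 4), (1992, Echo, Ola, Quin, 18, 38, 7)}.
π[mname, year, mid]: project onto (mname, year, mid) → {(Mo, 1992, 33), (Mo, 1992, 35), (Mo, 1992, 37), (Mo, 1992, 4), (Mo, 1992, 7), (Quin, 1992, 33), (Quin, 1992, 35), (Quin, 1992, 37), (Quin, 1992, 4), (Quin, 1992, 7)}

{(Mo, 1992, 33), (Mo, 1992, 35), (Mo, 1992, 37), (Mo, 1992, 4), (Mo, 1992, 7), (Quin, 1992, 33), (Quin, 1992, 35), (Quin, 1992, 37), (Quin, 1992, 4), (Quin, 1992, 7)}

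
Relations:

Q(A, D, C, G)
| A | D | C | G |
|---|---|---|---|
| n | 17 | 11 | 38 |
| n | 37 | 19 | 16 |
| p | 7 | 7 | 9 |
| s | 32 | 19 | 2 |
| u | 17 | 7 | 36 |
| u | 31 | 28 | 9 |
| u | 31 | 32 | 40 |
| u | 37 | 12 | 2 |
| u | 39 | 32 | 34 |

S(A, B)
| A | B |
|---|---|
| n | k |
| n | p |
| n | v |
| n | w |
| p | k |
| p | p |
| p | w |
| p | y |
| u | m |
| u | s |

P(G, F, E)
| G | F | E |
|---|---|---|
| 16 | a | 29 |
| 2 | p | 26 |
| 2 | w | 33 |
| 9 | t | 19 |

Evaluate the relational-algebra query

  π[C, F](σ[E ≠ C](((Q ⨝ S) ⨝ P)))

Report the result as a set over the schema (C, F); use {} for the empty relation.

{(12, p), (12, w), (19, a), (28, t), (7, t)}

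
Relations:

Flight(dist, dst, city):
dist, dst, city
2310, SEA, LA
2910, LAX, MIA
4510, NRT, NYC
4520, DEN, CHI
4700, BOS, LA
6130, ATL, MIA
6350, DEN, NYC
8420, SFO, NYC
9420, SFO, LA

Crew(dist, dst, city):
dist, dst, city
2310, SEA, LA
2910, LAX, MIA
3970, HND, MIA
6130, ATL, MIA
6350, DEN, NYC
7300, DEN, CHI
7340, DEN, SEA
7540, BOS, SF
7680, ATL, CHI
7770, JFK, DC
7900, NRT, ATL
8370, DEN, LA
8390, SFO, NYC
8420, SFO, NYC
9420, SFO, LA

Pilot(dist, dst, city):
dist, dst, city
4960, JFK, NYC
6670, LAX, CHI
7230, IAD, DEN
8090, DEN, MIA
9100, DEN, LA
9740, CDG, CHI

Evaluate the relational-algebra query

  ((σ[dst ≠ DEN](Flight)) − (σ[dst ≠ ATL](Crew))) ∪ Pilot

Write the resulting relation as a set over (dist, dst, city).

{(4510, NRT, NYC), (4700, BOS, LA), (4960, JFK, NYC), (6130, ATL, MIA), (6670, LAX, CHI), (7230, IAD, DEN), (8090, DEN, MIA), (9100, DEN, LA), (9740, CDG, CHI)}

Filtering on dst ≠ DEN leaves {(2310, SEA, LA), (2910, LAX, MIA), (4510, NRT, NYC), (4700, BOS, LA), (6130, ATL, MIA), (8420, SFO, NYC), (9420, SFO, LA)}.
Filtering on dst ≠ ATL leaves {(2310, SEA, LA), (2910, LAX, MIA), (3970, HND, MIA), (6350, DEN, NYC), (7300, DEN, CHI), (7340, DEN, SEA), (7540, BOS, SF), (7770, JFK, DC), (7900, NRT, ATL), (8370, DEN, LA), (8390, SFO, NYC), (8420, SFO, NYC), (9420, SFO, LA)}.
Set difference of the two operands is {(4510, NRT, NYC), (4700, BOS, LA), (6130, ATL, MIA)}.
Set union of the two operands is {(4510, NRT, NYC), (4700, BOS, LA), (4960, JFK, NYC), (6130, ATL, MIA), (6670, LAX, CHI), (7230, IAD, DEN), (8090, DEN, MIA), (9100, DEN, LA), (9740, CDG, CHI)}.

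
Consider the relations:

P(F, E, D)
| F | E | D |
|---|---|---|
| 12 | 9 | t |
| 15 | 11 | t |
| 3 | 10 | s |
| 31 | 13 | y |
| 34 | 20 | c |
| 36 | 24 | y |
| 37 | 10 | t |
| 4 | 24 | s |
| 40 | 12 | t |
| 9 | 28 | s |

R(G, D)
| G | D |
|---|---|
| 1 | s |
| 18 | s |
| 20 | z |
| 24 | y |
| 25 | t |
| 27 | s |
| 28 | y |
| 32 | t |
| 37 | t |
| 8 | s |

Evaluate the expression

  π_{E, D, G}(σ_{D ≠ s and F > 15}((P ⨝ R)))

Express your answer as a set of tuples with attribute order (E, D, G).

P ⋈ R (natural join on D): {(12, 9, t, 25), (12, 9, t, 32), (12, 9, t, 37), (15, 11, t, 25), (15, 11, t, 32), (15, 11, t, 37), (3, 10, s, 1), (3, 10, s, 18), (3, 10, s, 27), (3, 10, s, 8), (31, 13, y, 24), (31, 13, y, 28), (36, 24, y, 24), (36, 24, y, 28), (37, 10, t, 25), (37, 10, t, 32), (37, 10, t, 37), (4, 24, s, 1), (4, 24, s, 18), (4, 24, s, 27), (4, 24, s, 8), (40, 12, t, 25), (40, 12, t, 32), (40, 12, t, 37), (9, 28, s, 1), (9, 28, s, 18), (9, 28, s, 27), (9, 28, s, 8)}
σ[D ≠ s and F > 15]: keep tuples satisfying D ≠ s and F > 15 → {(31, 13, y, 24), (31, 13, y, 28), (36, 24, y, 24), (36, 24, y, 28), (37, 10, t, 25), (37, 10, t, 32), (37, 10, t, 37), (40, 12, t, 25), (40, 12, t, 32), (40, 12, t, 37)}
π_{E, D, G} gives {(10, t, 25), (10, t, 32), (10, t, 37), (12, t, 25), (12, t, 32), (12, t, 37), (13, y, 24), (13, y, 28), (24, y, 24), (24, y, 28)}.

{(10, t, 25), (10, t, 32), (10, t, 37), (12, t, 25), (12, t, 32), (12, t, 37), (13, y, 24), (13, y, 28), (24, y, 24), (24, y, 28)}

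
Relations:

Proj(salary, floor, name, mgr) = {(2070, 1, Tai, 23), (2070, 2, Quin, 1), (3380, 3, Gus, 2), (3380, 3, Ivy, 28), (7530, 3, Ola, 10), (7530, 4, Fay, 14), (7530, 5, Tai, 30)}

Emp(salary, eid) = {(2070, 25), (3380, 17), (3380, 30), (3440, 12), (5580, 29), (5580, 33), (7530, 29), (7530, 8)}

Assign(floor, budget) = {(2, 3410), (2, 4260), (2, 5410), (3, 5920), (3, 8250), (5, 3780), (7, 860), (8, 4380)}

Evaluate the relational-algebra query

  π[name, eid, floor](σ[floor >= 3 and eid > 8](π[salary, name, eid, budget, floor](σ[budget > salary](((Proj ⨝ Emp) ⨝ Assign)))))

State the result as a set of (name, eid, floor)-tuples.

{(Gus, 17, 3), (Gus, 30, 3), (Ivy, 17, 3), (Ivy, 30, 3), (Ola, 29, 3)}

Proj ⋈ Emp (natural join on salary): {(2070, 1, Tai, 23, 25), (2070, 2, Quin, 1, 25), (3380, 3, Gus, 2, 17), (3380, 3, Gus, 2, 30), (3380, 3, Ivy, 28, 17), (3380, 3, Ivy, 28, 30), (7530, 3, Ola, 10, 29), (7530, 3, Ola, 10, 8), (7530, 4, Fay, 14, 29), (7530, 4, Fay, 14, 8), (7530, 5, Tai, 30, 29), (7530, 5, Tai, 30, 8)}
(Proj ⨝ Emp) ⋈ Assign (natural join on floor): {(2070, 2, Quin, 1, 25, 3410), (2070, 2, Quin, 1, 25, 4260), (2070, 2, Quin, 1, 25, 5410), (3380, 3, Gus, 2, 17, 5920), (3380, 3, Gus, 2, 17, 8250), (3380, 3, Gus, 2, 30, 5920), (3380, 3, Gus, 2, 30, 8250), (3380, 3, Ivy, 28, 17, 5920), (3380, 3, Ivy, 28, 17, 8250), (3380, 3, Ivy, 28, 30, 5920), (3380, 3, Ivy, 28, 30, 8250), (7530, 3, Ola, 10, 29, 5920), (7530, 3, Ola, 10, 29, 8250), (7530, 3, Ola, 10, 8, 5920), (7530, 3, Ola, 10, 8, 8250), (7530, 5, Tai, 30, 29, 3780), (7530, 5, Tai, 30, 8, 3780)}
Selection budget > salary: {(2070, 2, Quin, 1, 25, 3410), (2070, 2, Quin, 1, 25, 4260), (2070, 2, Quin, 1, 25, 5410), (3380, 3, Gus, 2, 17, 5920), (3380, 3, Gus, 2, 17, 8250), (3380, 3, Gus, 2, 30, 5920), (3380, 3, Gus, 2, 30, 8250), (3380, 3, Ivy, 28, 17, 5920), (3380, 3, Ivy, 28, 17, 8250), (3380, 3, Ivy, 28, 30, 5920), (3380, 3, Ivy, 28, 30, 8250), (7530, 3, Ola, 10, 29, 8250), (7530, 3, Ola, 10, 8, 8250)}
Keep only column(s) salary, name, eid, budget, floor: {(2070, Quin, 25, 3410, 2), (2070, Quin, 25, 4260, 2), (2070, Quin, 25, 5410, 2), (3380, Gus, 17, 5920, 3), (3380, Gus, 17, 8250, 3), (3380, Gus, 30, 5920, 3), (3380, Gus, 30, 8250, 3), (3380, Ivy, 17, 5920, 3), (3380, Ivy, 17, 8250, 3), (3380, Ivy, 30, 5920, 3), (3380, Ivy, 30, 8250, 3), (7530, Ola, 29, 8250, 3), (7530, Ola, 8, 8250, 3)}
Selection floor >= 3 and eid > 8: {(3380, Gus, 17, 5920, 3), (3380, Gus, 17, 8250, 3), (3380, Gus, 30, 5920, 3), (3380, Gus, 30, 8250, 3), (3380, Ivy, 17, 5920, 3), (3380, Ivy, 17, 8250, 3), (3380, Ivy, 30, 5920, 3), (3380, Ivy, 30, 8250, 3), (7530, Ola, 29, 8250, 3)}
Keep only column(s) name, eid, floor (4 duplicate(s) eliminated): {(Gus, 17, 3), (Gus, 30, 3), (Ivy, 17, 3), (Ivy, 30, 3), (Ola, 29, 3)}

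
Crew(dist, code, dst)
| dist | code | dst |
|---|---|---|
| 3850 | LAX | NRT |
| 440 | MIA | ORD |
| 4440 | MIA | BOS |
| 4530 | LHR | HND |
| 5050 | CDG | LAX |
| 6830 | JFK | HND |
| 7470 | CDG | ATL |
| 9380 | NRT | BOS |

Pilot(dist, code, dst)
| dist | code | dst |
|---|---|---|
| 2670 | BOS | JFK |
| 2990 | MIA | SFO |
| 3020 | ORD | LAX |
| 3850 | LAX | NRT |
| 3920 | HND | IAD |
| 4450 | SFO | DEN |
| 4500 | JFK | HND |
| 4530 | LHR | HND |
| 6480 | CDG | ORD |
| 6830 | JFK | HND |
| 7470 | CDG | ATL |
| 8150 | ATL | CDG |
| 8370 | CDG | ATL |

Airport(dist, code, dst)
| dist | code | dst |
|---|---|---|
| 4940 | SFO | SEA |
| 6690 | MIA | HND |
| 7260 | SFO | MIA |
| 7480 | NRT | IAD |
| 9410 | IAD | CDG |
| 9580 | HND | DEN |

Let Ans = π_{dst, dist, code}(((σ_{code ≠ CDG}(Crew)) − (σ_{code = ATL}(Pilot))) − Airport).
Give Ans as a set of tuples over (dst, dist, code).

Apply σ_{code ≠ CDG}; surviving tuples: {(3850, LAX, NRT), (440, MIA, ORD), (4440, MIA, BOS), (4530, LHR, HND), (6830, JFK, HND), (9380, NRT, BOS)}
Apply σ_{code = ATL}; surviving tuples: {(8150, ATL, CDG)}
Set difference of the two operands is {(3850, LAX, NRT), (440, MIA, ORD), (4440, MIA, BOS), (4530, LHR, HND), (6830, JFK, HND), (9380, NRT, BOS)}.
Set difference of the two operands is {(3850, LAX, NRT), (440, MIA, ORD), (4440, MIA, BOS), (4530, LHR, HND), (6830, JFK, HND), (9380, NRT, BOS)}.
Keep only column(s) dst, dist, code: {(BOS, 4440, MIA), (BOS, 9380, NRT), (HND, 4530, LHR), (HND, 6830, JFK), (NRT, 3850, LAX), (ORD, 440, MIA)}

{(BOS, 4440, MIA), (BOS, 9380, NRT), (HND, 4530, LHR), (HND, 6830, JFK), (NRT, 3850, LAX), (ORD, 440, MIA)}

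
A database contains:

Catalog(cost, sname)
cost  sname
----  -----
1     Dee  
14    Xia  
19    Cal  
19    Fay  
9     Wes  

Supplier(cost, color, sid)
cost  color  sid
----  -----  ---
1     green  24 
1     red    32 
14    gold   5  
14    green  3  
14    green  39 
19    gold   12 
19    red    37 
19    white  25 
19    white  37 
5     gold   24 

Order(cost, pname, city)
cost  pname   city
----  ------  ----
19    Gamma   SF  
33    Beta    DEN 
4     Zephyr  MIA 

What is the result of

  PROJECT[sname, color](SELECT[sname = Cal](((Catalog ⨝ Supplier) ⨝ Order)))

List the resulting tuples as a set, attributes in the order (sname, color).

{(Cal, gold), (Cal, red), (Cal, white)}

Natural join on cost: {(1, Dee, green, 24), (1, Dee, red, 32), (14, Xia, gold, 5), (14, Xia, green, 3), (14, Xia, green, 39), (19, Cal, gold, 12), (19, Cal, red, 37), (19, Cal, white, 25), (19, Cal, white, 37), (19, Fay, gold, 12), (19, Fay, red, 37), (19, Fay, white, 25), (19, Fay, white, 37)}
Natural join on cost: {(19, Cal, gold, 12, Gamma, SF), (19, Cal, red, 37, Gamma, SF), (19, Cal, white, 25, Gamma, SF), (19, Cal, white, 37, Gamma, SF), (19, Fay, gold, 12, Gamma, SF), (19, Fay, red, 37, Gamma, SF), (19, Fay, white, 25, Gamma, SF), (19, Fay, white, 37, Gamma, SF)}
σ[sname = Cal]: keep tuples satisfying sname = Cal → {(19, Cal, gold, 12, Gamma, SF), (19, Cal, red, 37, Gamma, SF), (19, Cal, white, 25, Gamma, SF), (19, Cal, white, 37, Gamma, SF)}
π[sname, color]: project onto (sname, color) (1 duplicate(s) eliminated) → {(Cal, gold), (Cal, red), (Cal, white)}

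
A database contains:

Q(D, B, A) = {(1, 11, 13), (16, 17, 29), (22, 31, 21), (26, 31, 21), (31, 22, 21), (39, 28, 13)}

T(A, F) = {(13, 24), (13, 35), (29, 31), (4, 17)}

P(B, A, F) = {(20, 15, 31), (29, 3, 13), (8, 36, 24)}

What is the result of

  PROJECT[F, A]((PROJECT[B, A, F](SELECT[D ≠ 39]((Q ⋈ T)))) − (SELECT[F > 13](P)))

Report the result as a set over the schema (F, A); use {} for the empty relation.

{(24, 13), (31, 29), (35, 13)}

Joining Q and T on A yields {(1, 11, 13, 24), (1, 11, 13, 35), (16, 17, 29, 31), (39, 28, 13, 24), (39, 28, 13, 35)}.
σ[D ≠ 39]: keep tuples satisfying D ≠ 39 → {(1, 11, 13, 24), (1, 11, 13, 35), (16, 17, 29, 31)}
Projecting to B, A, F: {(11, 13, 24), (11, 13, 35), (17, 29, 31)}
σ[F > 13]: keep tuples satisfying F > 13 → {(20, 15, 31), (8, 36, 24)}
Taking the difference: {(11, 13, 24), (11, 13, 35), (17, 29, 31)}
Projecting to F, A: {(24, 13), (31, 29), (35, 13)}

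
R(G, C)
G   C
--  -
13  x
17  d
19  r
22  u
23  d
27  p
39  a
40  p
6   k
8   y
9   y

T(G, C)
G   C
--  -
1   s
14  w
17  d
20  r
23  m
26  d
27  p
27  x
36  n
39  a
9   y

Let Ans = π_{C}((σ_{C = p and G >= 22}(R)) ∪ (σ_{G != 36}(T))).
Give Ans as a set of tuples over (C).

{a, d, m, p, r, s, w, x, y}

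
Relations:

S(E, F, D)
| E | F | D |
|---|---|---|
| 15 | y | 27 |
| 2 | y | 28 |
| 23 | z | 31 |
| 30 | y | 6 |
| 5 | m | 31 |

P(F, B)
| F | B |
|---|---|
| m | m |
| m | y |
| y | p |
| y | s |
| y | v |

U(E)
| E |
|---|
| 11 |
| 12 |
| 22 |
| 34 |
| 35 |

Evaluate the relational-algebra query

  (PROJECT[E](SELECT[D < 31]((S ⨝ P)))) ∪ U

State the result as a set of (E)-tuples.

Natural join on F: {(15, y, 27, p), (15, y, 27, s), (15, y, 27, v), (2, y, 28, p), (2, y, 28, s), (2, y, 28, v), (30, y, 6, p), (30, y, 6, s), (30, y, 6, v), (5, m, 31, m), (5, m, 31, y)}
σ[D < 31]: keep tuples satisfying D < 31 → {(15, y, 27, p), (15, y, 27, s), (15, y, 27, v), (2, y, 28, p), (2, y, 28, s), (2, y, 28, v), (30, y, 6, p), (30, y, 6, s), (30, y, 6, v)}
Keep only column(s) E (6 duplicate(s) eliminated): {15, 2, 30}
Taking the union: {11, 12, 15, 2, 22, 30, 34, 35}

{11, 12, 15, 2, 22, 30, 34, 35}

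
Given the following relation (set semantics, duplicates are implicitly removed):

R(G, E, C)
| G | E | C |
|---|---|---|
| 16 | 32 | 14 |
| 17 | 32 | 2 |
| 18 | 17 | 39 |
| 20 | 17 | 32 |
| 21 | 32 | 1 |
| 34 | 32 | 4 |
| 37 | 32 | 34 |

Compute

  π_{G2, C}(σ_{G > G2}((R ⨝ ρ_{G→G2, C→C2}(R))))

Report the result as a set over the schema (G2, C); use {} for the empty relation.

{(16, 1), (16, 2), (16, 34), (16, 4), (17, 1), (17, 34), (17, 4), (18, 32), (21, 34), (21, 4), (34, 34)}

ρ[G→G2, C→C2]: schema becomes (G2, E, C2); tuples unchanged.
R ⋈ ρ_{G→G2, C→C2}(R) (natural join on E): {(16, 32, 14, 16, 14), (16, 32, 14, 17, 2), (16, 32, 14, 21, 1), (16, 32, 14, 34, 4), (16, 32, 14, 37, 34), (17, 32, 2, 16, 14), (17, 32, 2, 17, 2), (17, 32, 2, 21, 1), (17, 32, 2, 34, 4), (17, 32, 2, 37, 34), (18, 17, 39, 18, 39), (18, 17, 39, 20, 32), (20, 17, 32, 18, 39), (20, 17, 32, 20, 32), (21, 32, 1, 16, 14), (21, 32, 1, 17, 2), (21, 32, 1, 21, 1), (21, 32, 1, 34, 4), (21, 32, 1, 37, 34), (34, 32, 4, 16, 14), (34, 32, 4, 17, 2), (34, 32, 4, 21, 1), (34, 32, 4, 34, 4), (34, 32, 4, 37, 34), (37, 32, 34, 16, 14), (37, 32, 34, 17, 2), (37, 32, 34, 21, 1), (37, 32, 34, 34, 4), (37, 32, 34, 37, 34)}
Filtering on G > G2 leaves {(17, 32, 2, 16, 14), (20, 17, 32, 18, 39), (21, 32, 1, 16, 14), (21, 32, 1, 17, 2), (34, 32, 4, 16, 14), (34, 32, 4, 17, 2), (34, 32, 4, 21, 1), (37, 32, 34, 16, 14), (37, 32, 34, 17, 2), (37, 32, 34, 21, 1), (37, 32, 34, 34, 4)}.
Keep only column(s) G2, C: {(16, 1), (16, 2), (16, 34), (16, 4), (17, 1), (17, 34), (17, 4), (18, 32), (21, 34), (21, 4), (34, 34)}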